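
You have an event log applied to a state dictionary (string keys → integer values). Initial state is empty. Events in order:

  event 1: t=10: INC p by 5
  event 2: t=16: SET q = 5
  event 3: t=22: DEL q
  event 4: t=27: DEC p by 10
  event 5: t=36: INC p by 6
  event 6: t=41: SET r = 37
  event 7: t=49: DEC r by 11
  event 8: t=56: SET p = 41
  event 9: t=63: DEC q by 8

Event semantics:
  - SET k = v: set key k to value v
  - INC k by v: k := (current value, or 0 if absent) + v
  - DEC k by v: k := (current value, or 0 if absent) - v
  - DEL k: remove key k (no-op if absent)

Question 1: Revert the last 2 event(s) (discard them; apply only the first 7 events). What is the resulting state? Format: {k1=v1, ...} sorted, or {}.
Keep first 7 events (discard last 2):
  after event 1 (t=10: INC p by 5): {p=5}
  after event 2 (t=16: SET q = 5): {p=5, q=5}
  after event 3 (t=22: DEL q): {p=5}
  after event 4 (t=27: DEC p by 10): {p=-5}
  after event 5 (t=36: INC p by 6): {p=1}
  after event 6 (t=41: SET r = 37): {p=1, r=37}
  after event 7 (t=49: DEC r by 11): {p=1, r=26}

Answer: {p=1, r=26}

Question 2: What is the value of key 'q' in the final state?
Track key 'q' through all 9 events:
  event 1 (t=10: INC p by 5): q unchanged
  event 2 (t=16: SET q = 5): q (absent) -> 5
  event 3 (t=22: DEL q): q 5 -> (absent)
  event 4 (t=27: DEC p by 10): q unchanged
  event 5 (t=36: INC p by 6): q unchanged
  event 6 (t=41: SET r = 37): q unchanged
  event 7 (t=49: DEC r by 11): q unchanged
  event 8 (t=56: SET p = 41): q unchanged
  event 9 (t=63: DEC q by 8): q (absent) -> -8
Final: q = -8

Answer: -8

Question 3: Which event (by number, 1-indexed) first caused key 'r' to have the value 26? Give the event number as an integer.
Answer: 7

Derivation:
Looking for first event where r becomes 26:
  event 6: r = 37
  event 7: r 37 -> 26  <-- first match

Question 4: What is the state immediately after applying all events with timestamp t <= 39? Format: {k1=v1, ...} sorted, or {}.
Apply events with t <= 39 (5 events):
  after event 1 (t=10: INC p by 5): {p=5}
  after event 2 (t=16: SET q = 5): {p=5, q=5}
  after event 3 (t=22: DEL q): {p=5}
  after event 4 (t=27: DEC p by 10): {p=-5}
  after event 5 (t=36: INC p by 6): {p=1}

Answer: {p=1}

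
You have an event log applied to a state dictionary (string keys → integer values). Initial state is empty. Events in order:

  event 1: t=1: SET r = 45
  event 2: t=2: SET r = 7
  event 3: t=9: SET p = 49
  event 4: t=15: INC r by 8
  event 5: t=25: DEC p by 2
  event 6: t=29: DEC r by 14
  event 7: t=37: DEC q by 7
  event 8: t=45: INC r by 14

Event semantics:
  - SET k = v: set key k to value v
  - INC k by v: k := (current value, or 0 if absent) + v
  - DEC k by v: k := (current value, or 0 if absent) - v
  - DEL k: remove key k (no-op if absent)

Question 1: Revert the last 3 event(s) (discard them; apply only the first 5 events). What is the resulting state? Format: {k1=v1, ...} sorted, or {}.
Keep first 5 events (discard last 3):
  after event 1 (t=1: SET r = 45): {r=45}
  after event 2 (t=2: SET r = 7): {r=7}
  after event 3 (t=9: SET p = 49): {p=49, r=7}
  after event 4 (t=15: INC r by 8): {p=49, r=15}
  after event 5 (t=25: DEC p by 2): {p=47, r=15}

Answer: {p=47, r=15}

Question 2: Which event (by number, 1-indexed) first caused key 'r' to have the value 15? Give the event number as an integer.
Answer: 4

Derivation:
Looking for first event where r becomes 15:
  event 1: r = 45
  event 2: r = 7
  event 3: r = 7
  event 4: r 7 -> 15  <-- first match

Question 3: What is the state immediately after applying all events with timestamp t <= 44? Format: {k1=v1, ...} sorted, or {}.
Answer: {p=47, q=-7, r=1}

Derivation:
Apply events with t <= 44 (7 events):
  after event 1 (t=1: SET r = 45): {r=45}
  after event 2 (t=2: SET r = 7): {r=7}
  after event 3 (t=9: SET p = 49): {p=49, r=7}
  after event 4 (t=15: INC r by 8): {p=49, r=15}
  after event 5 (t=25: DEC p by 2): {p=47, r=15}
  after event 6 (t=29: DEC r by 14): {p=47, r=1}
  after event 7 (t=37: DEC q by 7): {p=47, q=-7, r=1}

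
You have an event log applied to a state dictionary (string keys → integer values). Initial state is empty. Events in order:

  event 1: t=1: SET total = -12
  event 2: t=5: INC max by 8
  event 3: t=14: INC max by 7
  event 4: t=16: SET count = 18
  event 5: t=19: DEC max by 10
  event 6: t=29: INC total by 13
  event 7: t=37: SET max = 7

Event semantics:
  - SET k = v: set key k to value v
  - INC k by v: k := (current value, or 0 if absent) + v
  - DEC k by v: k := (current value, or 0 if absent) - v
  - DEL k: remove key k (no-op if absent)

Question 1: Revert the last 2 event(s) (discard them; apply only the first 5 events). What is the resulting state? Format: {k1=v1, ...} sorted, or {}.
Answer: {count=18, max=5, total=-12}

Derivation:
Keep first 5 events (discard last 2):
  after event 1 (t=1: SET total = -12): {total=-12}
  after event 2 (t=5: INC max by 8): {max=8, total=-12}
  after event 3 (t=14: INC max by 7): {max=15, total=-12}
  after event 4 (t=16: SET count = 18): {count=18, max=15, total=-12}
  after event 5 (t=19: DEC max by 10): {count=18, max=5, total=-12}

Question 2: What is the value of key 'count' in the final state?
Answer: 18

Derivation:
Track key 'count' through all 7 events:
  event 1 (t=1: SET total = -12): count unchanged
  event 2 (t=5: INC max by 8): count unchanged
  event 3 (t=14: INC max by 7): count unchanged
  event 4 (t=16: SET count = 18): count (absent) -> 18
  event 5 (t=19: DEC max by 10): count unchanged
  event 6 (t=29: INC total by 13): count unchanged
  event 7 (t=37: SET max = 7): count unchanged
Final: count = 18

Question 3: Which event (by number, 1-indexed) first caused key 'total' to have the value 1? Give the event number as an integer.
Answer: 6

Derivation:
Looking for first event where total becomes 1:
  event 1: total = -12
  event 2: total = -12
  event 3: total = -12
  event 4: total = -12
  event 5: total = -12
  event 6: total -12 -> 1  <-- first match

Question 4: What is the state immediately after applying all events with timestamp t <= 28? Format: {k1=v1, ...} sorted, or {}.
Apply events with t <= 28 (5 events):
  after event 1 (t=1: SET total = -12): {total=-12}
  after event 2 (t=5: INC max by 8): {max=8, total=-12}
  after event 3 (t=14: INC max by 7): {max=15, total=-12}
  after event 4 (t=16: SET count = 18): {count=18, max=15, total=-12}
  after event 5 (t=19: DEC max by 10): {count=18, max=5, total=-12}

Answer: {count=18, max=5, total=-12}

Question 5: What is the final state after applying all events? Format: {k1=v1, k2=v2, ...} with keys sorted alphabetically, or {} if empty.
  after event 1 (t=1: SET total = -12): {total=-12}
  after event 2 (t=5: INC max by 8): {max=8, total=-12}
  after event 3 (t=14: INC max by 7): {max=15, total=-12}
  after event 4 (t=16: SET count = 18): {count=18, max=15, total=-12}
  after event 5 (t=19: DEC max by 10): {count=18, max=5, total=-12}
  after event 6 (t=29: INC total by 13): {count=18, max=5, total=1}
  after event 7 (t=37: SET max = 7): {count=18, max=7, total=1}

Answer: {count=18, max=7, total=1}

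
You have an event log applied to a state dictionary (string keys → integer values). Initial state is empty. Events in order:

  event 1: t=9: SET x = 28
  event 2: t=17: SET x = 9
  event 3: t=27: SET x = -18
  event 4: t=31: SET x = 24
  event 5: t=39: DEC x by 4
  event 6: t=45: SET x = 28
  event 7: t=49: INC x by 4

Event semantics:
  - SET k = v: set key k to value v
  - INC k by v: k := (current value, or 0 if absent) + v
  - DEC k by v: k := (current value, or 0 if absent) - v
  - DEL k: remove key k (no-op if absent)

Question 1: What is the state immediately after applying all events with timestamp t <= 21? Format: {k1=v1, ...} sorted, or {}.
Apply events with t <= 21 (2 events):
  after event 1 (t=9: SET x = 28): {x=28}
  after event 2 (t=17: SET x = 9): {x=9}

Answer: {x=9}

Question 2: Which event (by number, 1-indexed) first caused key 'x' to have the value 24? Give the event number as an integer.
Looking for first event where x becomes 24:
  event 1: x = 28
  event 2: x = 9
  event 3: x = -18
  event 4: x -18 -> 24  <-- first match

Answer: 4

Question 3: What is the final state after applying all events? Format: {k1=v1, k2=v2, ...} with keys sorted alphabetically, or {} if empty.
Answer: {x=32}

Derivation:
  after event 1 (t=9: SET x = 28): {x=28}
  after event 2 (t=17: SET x = 9): {x=9}
  after event 3 (t=27: SET x = -18): {x=-18}
  after event 4 (t=31: SET x = 24): {x=24}
  after event 5 (t=39: DEC x by 4): {x=20}
  after event 6 (t=45: SET x = 28): {x=28}
  after event 7 (t=49: INC x by 4): {x=32}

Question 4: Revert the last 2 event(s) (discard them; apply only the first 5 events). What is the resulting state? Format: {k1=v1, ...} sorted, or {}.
Answer: {x=20}

Derivation:
Keep first 5 events (discard last 2):
  after event 1 (t=9: SET x = 28): {x=28}
  after event 2 (t=17: SET x = 9): {x=9}
  after event 3 (t=27: SET x = -18): {x=-18}
  after event 4 (t=31: SET x = 24): {x=24}
  after event 5 (t=39: DEC x by 4): {x=20}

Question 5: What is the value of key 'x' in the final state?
Track key 'x' through all 7 events:
  event 1 (t=9: SET x = 28): x (absent) -> 28
  event 2 (t=17: SET x = 9): x 28 -> 9
  event 3 (t=27: SET x = -18): x 9 -> -18
  event 4 (t=31: SET x = 24): x -18 -> 24
  event 5 (t=39: DEC x by 4): x 24 -> 20
  event 6 (t=45: SET x = 28): x 20 -> 28
  event 7 (t=49: INC x by 4): x 28 -> 32
Final: x = 32

Answer: 32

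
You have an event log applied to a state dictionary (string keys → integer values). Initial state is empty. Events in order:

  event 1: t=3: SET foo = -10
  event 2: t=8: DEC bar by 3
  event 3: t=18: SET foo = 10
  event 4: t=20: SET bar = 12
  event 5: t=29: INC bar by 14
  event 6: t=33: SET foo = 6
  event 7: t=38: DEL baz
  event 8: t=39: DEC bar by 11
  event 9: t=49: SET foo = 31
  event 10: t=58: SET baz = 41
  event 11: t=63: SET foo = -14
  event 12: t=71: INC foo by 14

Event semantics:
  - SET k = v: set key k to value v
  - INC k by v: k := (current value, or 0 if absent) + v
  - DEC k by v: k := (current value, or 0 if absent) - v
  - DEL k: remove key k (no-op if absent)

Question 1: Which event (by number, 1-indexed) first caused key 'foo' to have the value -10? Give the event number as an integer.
Looking for first event where foo becomes -10:
  event 1: foo (absent) -> -10  <-- first match

Answer: 1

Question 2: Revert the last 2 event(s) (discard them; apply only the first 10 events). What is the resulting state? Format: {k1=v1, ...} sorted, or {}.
Keep first 10 events (discard last 2):
  after event 1 (t=3: SET foo = -10): {foo=-10}
  after event 2 (t=8: DEC bar by 3): {bar=-3, foo=-10}
  after event 3 (t=18: SET foo = 10): {bar=-3, foo=10}
  after event 4 (t=20: SET bar = 12): {bar=12, foo=10}
  after event 5 (t=29: INC bar by 14): {bar=26, foo=10}
  after event 6 (t=33: SET foo = 6): {bar=26, foo=6}
  after event 7 (t=38: DEL baz): {bar=26, foo=6}
  after event 8 (t=39: DEC bar by 11): {bar=15, foo=6}
  after event 9 (t=49: SET foo = 31): {bar=15, foo=31}
  after event 10 (t=58: SET baz = 41): {bar=15, baz=41, foo=31}

Answer: {bar=15, baz=41, foo=31}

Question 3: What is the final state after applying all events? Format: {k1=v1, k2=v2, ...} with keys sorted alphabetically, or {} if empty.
  after event 1 (t=3: SET foo = -10): {foo=-10}
  after event 2 (t=8: DEC bar by 3): {bar=-3, foo=-10}
  after event 3 (t=18: SET foo = 10): {bar=-3, foo=10}
  after event 4 (t=20: SET bar = 12): {bar=12, foo=10}
  after event 5 (t=29: INC bar by 14): {bar=26, foo=10}
  after event 6 (t=33: SET foo = 6): {bar=26, foo=6}
  after event 7 (t=38: DEL baz): {bar=26, foo=6}
  after event 8 (t=39: DEC bar by 11): {bar=15, foo=6}
  after event 9 (t=49: SET foo = 31): {bar=15, foo=31}
  after event 10 (t=58: SET baz = 41): {bar=15, baz=41, foo=31}
  after event 11 (t=63: SET foo = -14): {bar=15, baz=41, foo=-14}
  after event 12 (t=71: INC foo by 14): {bar=15, baz=41, foo=0}

Answer: {bar=15, baz=41, foo=0}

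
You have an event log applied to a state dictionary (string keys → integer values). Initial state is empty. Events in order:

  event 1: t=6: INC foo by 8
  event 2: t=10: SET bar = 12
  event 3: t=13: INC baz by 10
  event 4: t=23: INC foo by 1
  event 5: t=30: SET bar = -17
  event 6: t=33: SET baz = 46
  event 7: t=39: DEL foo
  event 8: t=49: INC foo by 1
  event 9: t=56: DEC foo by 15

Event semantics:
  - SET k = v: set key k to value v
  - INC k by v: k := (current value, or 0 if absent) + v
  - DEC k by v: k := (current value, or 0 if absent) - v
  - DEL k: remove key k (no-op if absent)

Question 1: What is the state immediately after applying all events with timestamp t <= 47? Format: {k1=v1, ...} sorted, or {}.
Answer: {bar=-17, baz=46}

Derivation:
Apply events with t <= 47 (7 events):
  after event 1 (t=6: INC foo by 8): {foo=8}
  after event 2 (t=10: SET bar = 12): {bar=12, foo=8}
  after event 3 (t=13: INC baz by 10): {bar=12, baz=10, foo=8}
  after event 4 (t=23: INC foo by 1): {bar=12, baz=10, foo=9}
  after event 5 (t=30: SET bar = -17): {bar=-17, baz=10, foo=9}
  after event 6 (t=33: SET baz = 46): {bar=-17, baz=46, foo=9}
  after event 7 (t=39: DEL foo): {bar=-17, baz=46}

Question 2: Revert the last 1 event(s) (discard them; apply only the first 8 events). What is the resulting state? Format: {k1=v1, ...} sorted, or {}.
Keep first 8 events (discard last 1):
  after event 1 (t=6: INC foo by 8): {foo=8}
  after event 2 (t=10: SET bar = 12): {bar=12, foo=8}
  after event 3 (t=13: INC baz by 10): {bar=12, baz=10, foo=8}
  after event 4 (t=23: INC foo by 1): {bar=12, baz=10, foo=9}
  after event 5 (t=30: SET bar = -17): {bar=-17, baz=10, foo=9}
  after event 6 (t=33: SET baz = 46): {bar=-17, baz=46, foo=9}
  after event 7 (t=39: DEL foo): {bar=-17, baz=46}
  after event 8 (t=49: INC foo by 1): {bar=-17, baz=46, foo=1}

Answer: {bar=-17, baz=46, foo=1}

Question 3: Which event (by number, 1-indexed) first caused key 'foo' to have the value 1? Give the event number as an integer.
Looking for first event where foo becomes 1:
  event 1: foo = 8
  event 2: foo = 8
  event 3: foo = 8
  event 4: foo = 9
  event 5: foo = 9
  event 6: foo = 9
  event 7: foo = (absent)
  event 8: foo (absent) -> 1  <-- first match

Answer: 8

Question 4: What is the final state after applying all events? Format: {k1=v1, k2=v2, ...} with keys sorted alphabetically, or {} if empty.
  after event 1 (t=6: INC foo by 8): {foo=8}
  after event 2 (t=10: SET bar = 12): {bar=12, foo=8}
  after event 3 (t=13: INC baz by 10): {bar=12, baz=10, foo=8}
  after event 4 (t=23: INC foo by 1): {bar=12, baz=10, foo=9}
  after event 5 (t=30: SET bar = -17): {bar=-17, baz=10, foo=9}
  after event 6 (t=33: SET baz = 46): {bar=-17, baz=46, foo=9}
  after event 7 (t=39: DEL foo): {bar=-17, baz=46}
  after event 8 (t=49: INC foo by 1): {bar=-17, baz=46, foo=1}
  after event 9 (t=56: DEC foo by 15): {bar=-17, baz=46, foo=-14}

Answer: {bar=-17, baz=46, foo=-14}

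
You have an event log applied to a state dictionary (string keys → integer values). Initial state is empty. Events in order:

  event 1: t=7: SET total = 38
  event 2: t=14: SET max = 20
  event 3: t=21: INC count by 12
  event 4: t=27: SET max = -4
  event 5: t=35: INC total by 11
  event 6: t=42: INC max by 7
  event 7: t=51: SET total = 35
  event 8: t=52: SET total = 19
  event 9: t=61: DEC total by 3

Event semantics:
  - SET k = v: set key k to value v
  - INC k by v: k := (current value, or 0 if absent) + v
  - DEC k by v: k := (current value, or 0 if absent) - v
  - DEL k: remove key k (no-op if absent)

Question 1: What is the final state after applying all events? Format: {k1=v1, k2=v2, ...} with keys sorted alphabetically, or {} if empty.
  after event 1 (t=7: SET total = 38): {total=38}
  after event 2 (t=14: SET max = 20): {max=20, total=38}
  after event 3 (t=21: INC count by 12): {count=12, max=20, total=38}
  after event 4 (t=27: SET max = -4): {count=12, max=-4, total=38}
  after event 5 (t=35: INC total by 11): {count=12, max=-4, total=49}
  after event 6 (t=42: INC max by 7): {count=12, max=3, total=49}
  after event 7 (t=51: SET total = 35): {count=12, max=3, total=35}
  after event 8 (t=52: SET total = 19): {count=12, max=3, total=19}
  after event 9 (t=61: DEC total by 3): {count=12, max=3, total=16}

Answer: {count=12, max=3, total=16}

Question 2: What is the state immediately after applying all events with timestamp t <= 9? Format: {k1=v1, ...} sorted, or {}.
Apply events with t <= 9 (1 events):
  after event 1 (t=7: SET total = 38): {total=38}

Answer: {total=38}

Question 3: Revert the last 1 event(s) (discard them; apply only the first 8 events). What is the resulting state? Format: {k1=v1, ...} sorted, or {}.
Answer: {count=12, max=3, total=19}

Derivation:
Keep first 8 events (discard last 1):
  after event 1 (t=7: SET total = 38): {total=38}
  after event 2 (t=14: SET max = 20): {max=20, total=38}
  after event 3 (t=21: INC count by 12): {count=12, max=20, total=38}
  after event 4 (t=27: SET max = -4): {count=12, max=-4, total=38}
  after event 5 (t=35: INC total by 11): {count=12, max=-4, total=49}
  after event 6 (t=42: INC max by 7): {count=12, max=3, total=49}
  after event 7 (t=51: SET total = 35): {count=12, max=3, total=35}
  after event 8 (t=52: SET total = 19): {count=12, max=3, total=19}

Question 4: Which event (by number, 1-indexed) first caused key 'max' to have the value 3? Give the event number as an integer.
Looking for first event where max becomes 3:
  event 2: max = 20
  event 3: max = 20
  event 4: max = -4
  event 5: max = -4
  event 6: max -4 -> 3  <-- first match

Answer: 6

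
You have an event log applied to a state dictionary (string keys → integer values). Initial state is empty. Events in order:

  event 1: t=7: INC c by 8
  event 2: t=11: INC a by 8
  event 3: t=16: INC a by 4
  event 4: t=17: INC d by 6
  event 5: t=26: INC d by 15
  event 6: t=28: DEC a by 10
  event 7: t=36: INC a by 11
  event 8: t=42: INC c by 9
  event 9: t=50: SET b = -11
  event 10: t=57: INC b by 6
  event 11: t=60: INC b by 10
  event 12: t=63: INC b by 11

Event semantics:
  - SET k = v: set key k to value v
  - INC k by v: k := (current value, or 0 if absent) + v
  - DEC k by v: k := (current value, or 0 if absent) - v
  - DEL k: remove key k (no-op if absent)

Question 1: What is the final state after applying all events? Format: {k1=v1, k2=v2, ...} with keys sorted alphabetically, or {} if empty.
Answer: {a=13, b=16, c=17, d=21}

Derivation:
  after event 1 (t=7: INC c by 8): {c=8}
  after event 2 (t=11: INC a by 8): {a=8, c=8}
  after event 3 (t=16: INC a by 4): {a=12, c=8}
  after event 4 (t=17: INC d by 6): {a=12, c=8, d=6}
  after event 5 (t=26: INC d by 15): {a=12, c=8, d=21}
  after event 6 (t=28: DEC a by 10): {a=2, c=8, d=21}
  after event 7 (t=36: INC a by 11): {a=13, c=8, d=21}
  after event 8 (t=42: INC c by 9): {a=13, c=17, d=21}
  after event 9 (t=50: SET b = -11): {a=13, b=-11, c=17, d=21}
  after event 10 (t=57: INC b by 6): {a=13, b=-5, c=17, d=21}
  after event 11 (t=60: INC b by 10): {a=13, b=5, c=17, d=21}
  after event 12 (t=63: INC b by 11): {a=13, b=16, c=17, d=21}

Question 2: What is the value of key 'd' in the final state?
Answer: 21

Derivation:
Track key 'd' through all 12 events:
  event 1 (t=7: INC c by 8): d unchanged
  event 2 (t=11: INC a by 8): d unchanged
  event 3 (t=16: INC a by 4): d unchanged
  event 4 (t=17: INC d by 6): d (absent) -> 6
  event 5 (t=26: INC d by 15): d 6 -> 21
  event 6 (t=28: DEC a by 10): d unchanged
  event 7 (t=36: INC a by 11): d unchanged
  event 8 (t=42: INC c by 9): d unchanged
  event 9 (t=50: SET b = -11): d unchanged
  event 10 (t=57: INC b by 6): d unchanged
  event 11 (t=60: INC b by 10): d unchanged
  event 12 (t=63: INC b by 11): d unchanged
Final: d = 21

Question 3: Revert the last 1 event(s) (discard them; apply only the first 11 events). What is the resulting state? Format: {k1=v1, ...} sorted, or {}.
Answer: {a=13, b=5, c=17, d=21}

Derivation:
Keep first 11 events (discard last 1):
  after event 1 (t=7: INC c by 8): {c=8}
  after event 2 (t=11: INC a by 8): {a=8, c=8}
  after event 3 (t=16: INC a by 4): {a=12, c=8}
  after event 4 (t=17: INC d by 6): {a=12, c=8, d=6}
  after event 5 (t=26: INC d by 15): {a=12, c=8, d=21}
  after event 6 (t=28: DEC a by 10): {a=2, c=8, d=21}
  after event 7 (t=36: INC a by 11): {a=13, c=8, d=21}
  after event 8 (t=42: INC c by 9): {a=13, c=17, d=21}
  after event 9 (t=50: SET b = -11): {a=13, b=-11, c=17, d=21}
  after event 10 (t=57: INC b by 6): {a=13, b=-5, c=17, d=21}
  after event 11 (t=60: INC b by 10): {a=13, b=5, c=17, d=21}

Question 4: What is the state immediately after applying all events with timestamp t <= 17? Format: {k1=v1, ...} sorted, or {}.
Apply events with t <= 17 (4 events):
  after event 1 (t=7: INC c by 8): {c=8}
  after event 2 (t=11: INC a by 8): {a=8, c=8}
  after event 3 (t=16: INC a by 4): {a=12, c=8}
  after event 4 (t=17: INC d by 6): {a=12, c=8, d=6}

Answer: {a=12, c=8, d=6}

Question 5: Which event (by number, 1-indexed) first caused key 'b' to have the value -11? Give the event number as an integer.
Answer: 9

Derivation:
Looking for first event where b becomes -11:
  event 9: b (absent) -> -11  <-- first match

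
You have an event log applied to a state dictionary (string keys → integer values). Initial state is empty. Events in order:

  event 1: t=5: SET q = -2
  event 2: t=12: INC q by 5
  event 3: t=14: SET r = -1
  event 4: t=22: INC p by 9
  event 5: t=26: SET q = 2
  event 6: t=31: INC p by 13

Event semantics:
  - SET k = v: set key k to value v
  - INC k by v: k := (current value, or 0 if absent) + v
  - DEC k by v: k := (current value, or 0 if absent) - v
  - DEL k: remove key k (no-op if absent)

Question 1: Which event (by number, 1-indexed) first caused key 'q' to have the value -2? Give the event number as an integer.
Answer: 1

Derivation:
Looking for first event where q becomes -2:
  event 1: q (absent) -> -2  <-- first match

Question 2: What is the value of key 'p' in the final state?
Answer: 22

Derivation:
Track key 'p' through all 6 events:
  event 1 (t=5: SET q = -2): p unchanged
  event 2 (t=12: INC q by 5): p unchanged
  event 3 (t=14: SET r = -1): p unchanged
  event 4 (t=22: INC p by 9): p (absent) -> 9
  event 5 (t=26: SET q = 2): p unchanged
  event 6 (t=31: INC p by 13): p 9 -> 22
Final: p = 22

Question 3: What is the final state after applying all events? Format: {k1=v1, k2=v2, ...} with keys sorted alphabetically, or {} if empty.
  after event 1 (t=5: SET q = -2): {q=-2}
  after event 2 (t=12: INC q by 5): {q=3}
  after event 3 (t=14: SET r = -1): {q=3, r=-1}
  after event 4 (t=22: INC p by 9): {p=9, q=3, r=-1}
  after event 5 (t=26: SET q = 2): {p=9, q=2, r=-1}
  after event 6 (t=31: INC p by 13): {p=22, q=2, r=-1}

Answer: {p=22, q=2, r=-1}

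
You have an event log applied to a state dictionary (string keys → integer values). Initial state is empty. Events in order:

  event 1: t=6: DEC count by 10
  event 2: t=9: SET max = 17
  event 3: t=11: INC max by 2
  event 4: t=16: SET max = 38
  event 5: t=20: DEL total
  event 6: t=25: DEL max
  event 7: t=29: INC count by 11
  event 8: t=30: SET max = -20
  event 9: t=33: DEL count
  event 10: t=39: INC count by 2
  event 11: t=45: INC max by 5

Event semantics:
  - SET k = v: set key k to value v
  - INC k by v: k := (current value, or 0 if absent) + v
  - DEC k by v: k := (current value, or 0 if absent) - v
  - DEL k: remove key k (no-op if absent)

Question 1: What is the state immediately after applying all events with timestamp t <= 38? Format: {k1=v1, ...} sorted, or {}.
Apply events with t <= 38 (9 events):
  after event 1 (t=6: DEC count by 10): {count=-10}
  after event 2 (t=9: SET max = 17): {count=-10, max=17}
  after event 3 (t=11: INC max by 2): {count=-10, max=19}
  after event 4 (t=16: SET max = 38): {count=-10, max=38}
  after event 5 (t=20: DEL total): {count=-10, max=38}
  after event 6 (t=25: DEL max): {count=-10}
  after event 7 (t=29: INC count by 11): {count=1}
  after event 8 (t=30: SET max = -20): {count=1, max=-20}
  after event 9 (t=33: DEL count): {max=-20}

Answer: {max=-20}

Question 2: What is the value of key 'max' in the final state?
Track key 'max' through all 11 events:
  event 1 (t=6: DEC count by 10): max unchanged
  event 2 (t=9: SET max = 17): max (absent) -> 17
  event 3 (t=11: INC max by 2): max 17 -> 19
  event 4 (t=16: SET max = 38): max 19 -> 38
  event 5 (t=20: DEL total): max unchanged
  event 6 (t=25: DEL max): max 38 -> (absent)
  event 7 (t=29: INC count by 11): max unchanged
  event 8 (t=30: SET max = -20): max (absent) -> -20
  event 9 (t=33: DEL count): max unchanged
  event 10 (t=39: INC count by 2): max unchanged
  event 11 (t=45: INC max by 5): max -20 -> -15
Final: max = -15

Answer: -15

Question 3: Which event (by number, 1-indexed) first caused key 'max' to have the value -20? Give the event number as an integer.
Looking for first event where max becomes -20:
  event 2: max = 17
  event 3: max = 19
  event 4: max = 38
  event 5: max = 38
  event 6: max = (absent)
  event 8: max (absent) -> -20  <-- first match

Answer: 8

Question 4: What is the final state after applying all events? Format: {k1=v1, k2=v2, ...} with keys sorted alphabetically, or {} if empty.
Answer: {count=2, max=-15}

Derivation:
  after event 1 (t=6: DEC count by 10): {count=-10}
  after event 2 (t=9: SET max = 17): {count=-10, max=17}
  after event 3 (t=11: INC max by 2): {count=-10, max=19}
  after event 4 (t=16: SET max = 38): {count=-10, max=38}
  after event 5 (t=20: DEL total): {count=-10, max=38}
  after event 6 (t=25: DEL max): {count=-10}
  after event 7 (t=29: INC count by 11): {count=1}
  after event 8 (t=30: SET max = -20): {count=1, max=-20}
  after event 9 (t=33: DEL count): {max=-20}
  after event 10 (t=39: INC count by 2): {count=2, max=-20}
  after event 11 (t=45: INC max by 5): {count=2, max=-15}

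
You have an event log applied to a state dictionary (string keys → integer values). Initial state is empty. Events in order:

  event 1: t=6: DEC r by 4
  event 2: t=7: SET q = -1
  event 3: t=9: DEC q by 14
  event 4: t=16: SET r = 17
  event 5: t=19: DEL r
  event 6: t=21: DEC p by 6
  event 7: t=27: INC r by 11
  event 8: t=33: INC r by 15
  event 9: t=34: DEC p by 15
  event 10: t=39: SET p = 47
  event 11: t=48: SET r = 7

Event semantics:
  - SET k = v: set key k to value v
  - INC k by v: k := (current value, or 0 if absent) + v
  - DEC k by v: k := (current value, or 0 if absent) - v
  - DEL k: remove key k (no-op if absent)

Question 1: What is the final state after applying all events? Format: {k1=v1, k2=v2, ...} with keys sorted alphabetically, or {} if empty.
  after event 1 (t=6: DEC r by 4): {r=-4}
  after event 2 (t=7: SET q = -1): {q=-1, r=-4}
  after event 3 (t=9: DEC q by 14): {q=-15, r=-4}
  after event 4 (t=16: SET r = 17): {q=-15, r=17}
  after event 5 (t=19: DEL r): {q=-15}
  after event 6 (t=21: DEC p by 6): {p=-6, q=-15}
  after event 7 (t=27: INC r by 11): {p=-6, q=-15, r=11}
  after event 8 (t=33: INC r by 15): {p=-6, q=-15, r=26}
  after event 9 (t=34: DEC p by 15): {p=-21, q=-15, r=26}
  after event 10 (t=39: SET p = 47): {p=47, q=-15, r=26}
  after event 11 (t=48: SET r = 7): {p=47, q=-15, r=7}

Answer: {p=47, q=-15, r=7}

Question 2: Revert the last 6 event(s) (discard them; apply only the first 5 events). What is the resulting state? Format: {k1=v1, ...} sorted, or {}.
Answer: {q=-15}

Derivation:
Keep first 5 events (discard last 6):
  after event 1 (t=6: DEC r by 4): {r=-4}
  after event 2 (t=7: SET q = -1): {q=-1, r=-4}
  after event 3 (t=9: DEC q by 14): {q=-15, r=-4}
  after event 4 (t=16: SET r = 17): {q=-15, r=17}
  after event 5 (t=19: DEL r): {q=-15}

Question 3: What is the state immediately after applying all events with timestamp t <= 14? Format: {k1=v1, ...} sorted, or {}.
Answer: {q=-15, r=-4}

Derivation:
Apply events with t <= 14 (3 events):
  after event 1 (t=6: DEC r by 4): {r=-4}
  after event 2 (t=7: SET q = -1): {q=-1, r=-4}
  after event 3 (t=9: DEC q by 14): {q=-15, r=-4}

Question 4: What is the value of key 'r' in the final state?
Answer: 7

Derivation:
Track key 'r' through all 11 events:
  event 1 (t=6: DEC r by 4): r (absent) -> -4
  event 2 (t=7: SET q = -1): r unchanged
  event 3 (t=9: DEC q by 14): r unchanged
  event 4 (t=16: SET r = 17): r -4 -> 17
  event 5 (t=19: DEL r): r 17 -> (absent)
  event 6 (t=21: DEC p by 6): r unchanged
  event 7 (t=27: INC r by 11): r (absent) -> 11
  event 8 (t=33: INC r by 15): r 11 -> 26
  event 9 (t=34: DEC p by 15): r unchanged
  event 10 (t=39: SET p = 47): r unchanged
  event 11 (t=48: SET r = 7): r 26 -> 7
Final: r = 7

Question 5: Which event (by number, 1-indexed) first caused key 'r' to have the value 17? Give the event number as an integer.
Answer: 4

Derivation:
Looking for first event where r becomes 17:
  event 1: r = -4
  event 2: r = -4
  event 3: r = -4
  event 4: r -4 -> 17  <-- first match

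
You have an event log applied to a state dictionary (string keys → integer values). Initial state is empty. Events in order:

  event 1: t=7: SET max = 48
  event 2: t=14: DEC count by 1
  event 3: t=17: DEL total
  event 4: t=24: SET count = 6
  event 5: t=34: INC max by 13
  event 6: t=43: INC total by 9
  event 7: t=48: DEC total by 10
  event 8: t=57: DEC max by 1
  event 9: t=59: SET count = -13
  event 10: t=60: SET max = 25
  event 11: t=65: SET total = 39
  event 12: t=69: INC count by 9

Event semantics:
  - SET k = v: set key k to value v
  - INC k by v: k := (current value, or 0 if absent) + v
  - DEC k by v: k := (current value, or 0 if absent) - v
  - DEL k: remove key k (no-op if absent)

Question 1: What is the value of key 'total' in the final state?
Track key 'total' through all 12 events:
  event 1 (t=7: SET max = 48): total unchanged
  event 2 (t=14: DEC count by 1): total unchanged
  event 3 (t=17: DEL total): total (absent) -> (absent)
  event 4 (t=24: SET count = 6): total unchanged
  event 5 (t=34: INC max by 13): total unchanged
  event 6 (t=43: INC total by 9): total (absent) -> 9
  event 7 (t=48: DEC total by 10): total 9 -> -1
  event 8 (t=57: DEC max by 1): total unchanged
  event 9 (t=59: SET count = -13): total unchanged
  event 10 (t=60: SET max = 25): total unchanged
  event 11 (t=65: SET total = 39): total -1 -> 39
  event 12 (t=69: INC count by 9): total unchanged
Final: total = 39

Answer: 39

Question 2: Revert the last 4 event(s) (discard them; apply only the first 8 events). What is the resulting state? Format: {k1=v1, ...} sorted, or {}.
Answer: {count=6, max=60, total=-1}

Derivation:
Keep first 8 events (discard last 4):
  after event 1 (t=7: SET max = 48): {max=48}
  after event 2 (t=14: DEC count by 1): {count=-1, max=48}
  after event 3 (t=17: DEL total): {count=-1, max=48}
  after event 4 (t=24: SET count = 6): {count=6, max=48}
  after event 5 (t=34: INC max by 13): {count=6, max=61}
  after event 6 (t=43: INC total by 9): {count=6, max=61, total=9}
  after event 7 (t=48: DEC total by 10): {count=6, max=61, total=-1}
  after event 8 (t=57: DEC max by 1): {count=6, max=60, total=-1}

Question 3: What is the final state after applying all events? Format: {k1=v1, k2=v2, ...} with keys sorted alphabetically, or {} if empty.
Answer: {count=-4, max=25, total=39}

Derivation:
  after event 1 (t=7: SET max = 48): {max=48}
  after event 2 (t=14: DEC count by 1): {count=-1, max=48}
  after event 3 (t=17: DEL total): {count=-1, max=48}
  after event 4 (t=24: SET count = 6): {count=6, max=48}
  after event 5 (t=34: INC max by 13): {count=6, max=61}
  after event 6 (t=43: INC total by 9): {count=6, max=61, total=9}
  after event 7 (t=48: DEC total by 10): {count=6, max=61, total=-1}
  after event 8 (t=57: DEC max by 1): {count=6, max=60, total=-1}
  after event 9 (t=59: SET count = -13): {count=-13, max=60, total=-1}
  after event 10 (t=60: SET max = 25): {count=-13, max=25, total=-1}
  after event 11 (t=65: SET total = 39): {count=-13, max=25, total=39}
  after event 12 (t=69: INC count by 9): {count=-4, max=25, total=39}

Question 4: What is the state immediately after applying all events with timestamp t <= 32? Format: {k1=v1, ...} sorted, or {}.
Apply events with t <= 32 (4 events):
  after event 1 (t=7: SET max = 48): {max=48}
  after event 2 (t=14: DEC count by 1): {count=-1, max=48}
  after event 3 (t=17: DEL total): {count=-1, max=48}
  after event 4 (t=24: SET count = 6): {count=6, max=48}

Answer: {count=6, max=48}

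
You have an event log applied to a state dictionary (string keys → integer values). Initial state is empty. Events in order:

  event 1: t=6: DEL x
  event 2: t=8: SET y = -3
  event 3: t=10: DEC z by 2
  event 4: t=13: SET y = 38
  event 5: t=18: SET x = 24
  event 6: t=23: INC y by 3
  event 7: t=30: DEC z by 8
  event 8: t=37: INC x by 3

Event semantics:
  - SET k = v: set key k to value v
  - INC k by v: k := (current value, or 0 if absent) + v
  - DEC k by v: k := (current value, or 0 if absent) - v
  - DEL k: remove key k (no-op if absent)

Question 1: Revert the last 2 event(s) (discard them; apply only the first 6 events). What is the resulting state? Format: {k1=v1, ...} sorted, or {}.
Keep first 6 events (discard last 2):
  after event 1 (t=6: DEL x): {}
  after event 2 (t=8: SET y = -3): {y=-3}
  after event 3 (t=10: DEC z by 2): {y=-3, z=-2}
  after event 4 (t=13: SET y = 38): {y=38, z=-2}
  after event 5 (t=18: SET x = 24): {x=24, y=38, z=-2}
  after event 6 (t=23: INC y by 3): {x=24, y=41, z=-2}

Answer: {x=24, y=41, z=-2}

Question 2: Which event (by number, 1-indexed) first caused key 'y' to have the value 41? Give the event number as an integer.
Answer: 6

Derivation:
Looking for first event where y becomes 41:
  event 2: y = -3
  event 3: y = -3
  event 4: y = 38
  event 5: y = 38
  event 6: y 38 -> 41  <-- first match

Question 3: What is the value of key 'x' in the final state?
Track key 'x' through all 8 events:
  event 1 (t=6: DEL x): x (absent) -> (absent)
  event 2 (t=8: SET y = -3): x unchanged
  event 3 (t=10: DEC z by 2): x unchanged
  event 4 (t=13: SET y = 38): x unchanged
  event 5 (t=18: SET x = 24): x (absent) -> 24
  event 6 (t=23: INC y by 3): x unchanged
  event 7 (t=30: DEC z by 8): x unchanged
  event 8 (t=37: INC x by 3): x 24 -> 27
Final: x = 27

Answer: 27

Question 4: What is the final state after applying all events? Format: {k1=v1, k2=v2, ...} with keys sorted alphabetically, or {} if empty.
Answer: {x=27, y=41, z=-10}

Derivation:
  after event 1 (t=6: DEL x): {}
  after event 2 (t=8: SET y = -3): {y=-3}
  after event 3 (t=10: DEC z by 2): {y=-3, z=-2}
  after event 4 (t=13: SET y = 38): {y=38, z=-2}
  after event 5 (t=18: SET x = 24): {x=24, y=38, z=-2}
  after event 6 (t=23: INC y by 3): {x=24, y=41, z=-2}
  after event 7 (t=30: DEC z by 8): {x=24, y=41, z=-10}
  after event 8 (t=37: INC x by 3): {x=27, y=41, z=-10}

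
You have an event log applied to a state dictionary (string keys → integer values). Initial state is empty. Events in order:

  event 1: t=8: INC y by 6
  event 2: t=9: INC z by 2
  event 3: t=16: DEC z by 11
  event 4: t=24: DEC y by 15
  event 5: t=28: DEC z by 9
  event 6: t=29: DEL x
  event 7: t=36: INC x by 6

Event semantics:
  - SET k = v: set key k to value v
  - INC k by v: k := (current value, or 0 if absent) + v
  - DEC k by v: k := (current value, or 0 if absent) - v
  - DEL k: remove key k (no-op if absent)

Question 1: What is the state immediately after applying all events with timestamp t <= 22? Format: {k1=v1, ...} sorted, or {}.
Answer: {y=6, z=-9}

Derivation:
Apply events with t <= 22 (3 events):
  after event 1 (t=8: INC y by 6): {y=6}
  after event 2 (t=9: INC z by 2): {y=6, z=2}
  after event 3 (t=16: DEC z by 11): {y=6, z=-9}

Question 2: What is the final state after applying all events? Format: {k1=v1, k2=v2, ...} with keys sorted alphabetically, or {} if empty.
  after event 1 (t=8: INC y by 6): {y=6}
  after event 2 (t=9: INC z by 2): {y=6, z=2}
  after event 3 (t=16: DEC z by 11): {y=6, z=-9}
  after event 4 (t=24: DEC y by 15): {y=-9, z=-9}
  after event 5 (t=28: DEC z by 9): {y=-9, z=-18}
  after event 6 (t=29: DEL x): {y=-9, z=-18}
  after event 7 (t=36: INC x by 6): {x=6, y=-9, z=-18}

Answer: {x=6, y=-9, z=-18}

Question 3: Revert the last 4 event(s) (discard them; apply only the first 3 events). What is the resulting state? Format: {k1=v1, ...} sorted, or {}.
Keep first 3 events (discard last 4):
  after event 1 (t=8: INC y by 6): {y=6}
  after event 2 (t=9: INC z by 2): {y=6, z=2}
  after event 3 (t=16: DEC z by 11): {y=6, z=-9}

Answer: {y=6, z=-9}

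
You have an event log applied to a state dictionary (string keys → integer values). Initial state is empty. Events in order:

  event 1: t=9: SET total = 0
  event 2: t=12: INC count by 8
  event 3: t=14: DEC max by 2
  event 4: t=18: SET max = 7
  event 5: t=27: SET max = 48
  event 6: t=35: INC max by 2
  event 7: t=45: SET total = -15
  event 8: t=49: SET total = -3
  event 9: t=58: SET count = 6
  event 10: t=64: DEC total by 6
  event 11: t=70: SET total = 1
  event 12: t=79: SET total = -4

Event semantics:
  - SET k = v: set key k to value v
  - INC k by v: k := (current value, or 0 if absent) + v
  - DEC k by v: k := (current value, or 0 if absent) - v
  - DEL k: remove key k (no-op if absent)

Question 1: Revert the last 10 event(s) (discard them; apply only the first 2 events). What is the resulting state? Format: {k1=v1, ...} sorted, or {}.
Answer: {count=8, total=0}

Derivation:
Keep first 2 events (discard last 10):
  after event 1 (t=9: SET total = 0): {total=0}
  after event 2 (t=12: INC count by 8): {count=8, total=0}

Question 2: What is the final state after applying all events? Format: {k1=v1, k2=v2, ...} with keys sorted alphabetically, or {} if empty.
Answer: {count=6, max=50, total=-4}

Derivation:
  after event 1 (t=9: SET total = 0): {total=0}
  after event 2 (t=12: INC count by 8): {count=8, total=0}
  after event 3 (t=14: DEC max by 2): {count=8, max=-2, total=0}
  after event 4 (t=18: SET max = 7): {count=8, max=7, total=0}
  after event 5 (t=27: SET max = 48): {count=8, max=48, total=0}
  after event 6 (t=35: INC max by 2): {count=8, max=50, total=0}
  after event 7 (t=45: SET total = -15): {count=8, max=50, total=-15}
  after event 8 (t=49: SET total = -3): {count=8, max=50, total=-3}
  after event 9 (t=58: SET count = 6): {count=6, max=50, total=-3}
  after event 10 (t=64: DEC total by 6): {count=6, max=50, total=-9}
  after event 11 (t=70: SET total = 1): {count=6, max=50, total=1}
  after event 12 (t=79: SET total = -4): {count=6, max=50, total=-4}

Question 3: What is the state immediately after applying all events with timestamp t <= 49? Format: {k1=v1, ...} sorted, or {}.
Answer: {count=8, max=50, total=-3}

Derivation:
Apply events with t <= 49 (8 events):
  after event 1 (t=9: SET total = 0): {total=0}
  after event 2 (t=12: INC count by 8): {count=8, total=0}
  after event 3 (t=14: DEC max by 2): {count=8, max=-2, total=0}
  after event 4 (t=18: SET max = 7): {count=8, max=7, total=0}
  after event 5 (t=27: SET max = 48): {count=8, max=48, total=0}
  after event 6 (t=35: INC max by 2): {count=8, max=50, total=0}
  after event 7 (t=45: SET total = -15): {count=8, max=50, total=-15}
  after event 8 (t=49: SET total = -3): {count=8, max=50, total=-3}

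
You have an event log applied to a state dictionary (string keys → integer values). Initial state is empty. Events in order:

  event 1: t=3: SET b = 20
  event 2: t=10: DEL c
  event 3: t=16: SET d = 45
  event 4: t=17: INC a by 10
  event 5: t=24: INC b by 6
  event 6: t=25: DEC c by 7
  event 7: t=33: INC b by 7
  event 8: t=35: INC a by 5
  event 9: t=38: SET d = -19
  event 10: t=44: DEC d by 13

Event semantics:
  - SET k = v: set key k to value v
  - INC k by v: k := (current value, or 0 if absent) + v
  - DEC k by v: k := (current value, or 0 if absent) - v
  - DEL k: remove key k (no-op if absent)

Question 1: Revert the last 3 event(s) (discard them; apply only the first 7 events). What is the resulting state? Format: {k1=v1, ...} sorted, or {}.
Keep first 7 events (discard last 3):
  after event 1 (t=3: SET b = 20): {b=20}
  after event 2 (t=10: DEL c): {b=20}
  after event 3 (t=16: SET d = 45): {b=20, d=45}
  after event 4 (t=17: INC a by 10): {a=10, b=20, d=45}
  after event 5 (t=24: INC b by 6): {a=10, b=26, d=45}
  after event 6 (t=25: DEC c by 7): {a=10, b=26, c=-7, d=45}
  after event 7 (t=33: INC b by 7): {a=10, b=33, c=-7, d=45}

Answer: {a=10, b=33, c=-7, d=45}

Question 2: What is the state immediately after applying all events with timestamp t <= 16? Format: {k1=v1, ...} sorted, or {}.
Answer: {b=20, d=45}

Derivation:
Apply events with t <= 16 (3 events):
  after event 1 (t=3: SET b = 20): {b=20}
  after event 2 (t=10: DEL c): {b=20}
  after event 3 (t=16: SET d = 45): {b=20, d=45}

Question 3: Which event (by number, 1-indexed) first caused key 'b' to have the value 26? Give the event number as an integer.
Answer: 5

Derivation:
Looking for first event where b becomes 26:
  event 1: b = 20
  event 2: b = 20
  event 3: b = 20
  event 4: b = 20
  event 5: b 20 -> 26  <-- first match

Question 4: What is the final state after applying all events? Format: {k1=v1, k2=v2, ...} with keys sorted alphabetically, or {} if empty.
  after event 1 (t=3: SET b = 20): {b=20}
  after event 2 (t=10: DEL c): {b=20}
  after event 3 (t=16: SET d = 45): {b=20, d=45}
  after event 4 (t=17: INC a by 10): {a=10, b=20, d=45}
  after event 5 (t=24: INC b by 6): {a=10, b=26, d=45}
  after event 6 (t=25: DEC c by 7): {a=10, b=26, c=-7, d=45}
  after event 7 (t=33: INC b by 7): {a=10, b=33, c=-7, d=45}
  after event 8 (t=35: INC a by 5): {a=15, b=33, c=-7, d=45}
  after event 9 (t=38: SET d = -19): {a=15, b=33, c=-7, d=-19}
  after event 10 (t=44: DEC d by 13): {a=15, b=33, c=-7, d=-32}

Answer: {a=15, b=33, c=-7, d=-32}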